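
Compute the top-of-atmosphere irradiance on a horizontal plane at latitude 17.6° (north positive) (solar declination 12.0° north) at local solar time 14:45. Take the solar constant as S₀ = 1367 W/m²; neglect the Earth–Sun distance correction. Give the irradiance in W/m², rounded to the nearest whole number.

1044 W/m²

Hour angle H = 15° × (14.75 − 12) = 41.25°.
cos θ_z = sin φ sin δ + cos φ cos δ cos H = (0.3024)(0.2079) + (0.9532)(0.9781)(0.7518) = 0.7638.
Top-of-atmosphere irradiance = S₀ cos θ_z = 1367 × 0.7638 = 1044.11 W/m².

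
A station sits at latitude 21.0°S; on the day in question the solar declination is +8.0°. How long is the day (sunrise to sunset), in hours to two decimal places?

−tan φ tan δ = −(-0.3839)(0.1405) = 0.0539; H_s = arccos(0.0539) = 86.91°.
Day length = 2 H_s / 15° h⁻¹ = 173.82° / 15 = 11.588 h.

11.59 hours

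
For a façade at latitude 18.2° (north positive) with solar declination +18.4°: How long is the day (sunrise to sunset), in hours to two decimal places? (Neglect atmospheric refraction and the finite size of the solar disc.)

12.84 hours

cos H_s = −tan(18.2°) · tan(18.4°) = -0.1094, so H_s = arccos(-0.1094) = 96.28°.
Day length = 2 H_s / 15° h⁻¹ = 192.56° / 15 = 12.837 h.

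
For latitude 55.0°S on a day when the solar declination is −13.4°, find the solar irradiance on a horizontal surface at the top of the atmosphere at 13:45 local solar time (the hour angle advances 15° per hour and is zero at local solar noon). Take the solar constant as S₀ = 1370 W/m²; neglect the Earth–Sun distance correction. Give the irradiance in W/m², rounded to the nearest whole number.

946 W/m²

Hour angle H = 15° × (13.75 − 12) = 26.25°.
With φ = -55.0°, δ = -13.4°, H = 26.25°: sin φ sin δ = 0.1898, cos φ cos δ cos H = 0.5004, so cos θ_z = 0.6902.
Top-of-atmosphere irradiance = S₀ cos θ_z = 1370 × 0.6902 = 945.57 W/m².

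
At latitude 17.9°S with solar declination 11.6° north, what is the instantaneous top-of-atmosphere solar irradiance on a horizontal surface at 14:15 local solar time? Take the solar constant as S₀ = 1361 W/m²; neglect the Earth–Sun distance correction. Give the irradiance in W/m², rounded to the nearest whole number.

Hour angle H = 15° × (14.25 − 12) = 33.75°.
With φ = -17.9°, δ = 11.6°, H = 33.75°: sin φ sin δ = -0.0618, cos φ cos δ cos H = 0.7751, so cos θ_z = 0.7133.
Top-of-atmosphere irradiance = S₀ cos θ_z = 1361 × 0.7133 = 970.80 W/m².

971 W/m²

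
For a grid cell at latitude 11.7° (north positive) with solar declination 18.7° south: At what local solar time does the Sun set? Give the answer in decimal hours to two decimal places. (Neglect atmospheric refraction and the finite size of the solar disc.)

cos H_s = −tan(11.7°) · tan(-18.7°) = 0.0701, so H_s = arccos(0.0701) = 85.98°.
Sunset is at 12 + H_s/15 = 12 + 5.732 = 17.732 h local solar time.

17.73 h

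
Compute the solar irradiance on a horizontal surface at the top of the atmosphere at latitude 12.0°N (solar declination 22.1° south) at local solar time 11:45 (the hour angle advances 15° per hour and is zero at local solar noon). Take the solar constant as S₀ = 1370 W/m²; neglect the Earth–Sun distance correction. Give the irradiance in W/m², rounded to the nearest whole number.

Hour angle H = 15° × (11.75 − 12) = -3.75°.
cos θ_z = sin(12.0°) sin(-22.1°) + cos(12.0°) cos(-22.1°) cos(-3.75°) = -0.0782 + 0.9043 = 0.8261.
Top-of-atmosphere irradiance = S₀ cos θ_z = 1370 × 0.8261 = 1131.76 W/m².

1132 W/m²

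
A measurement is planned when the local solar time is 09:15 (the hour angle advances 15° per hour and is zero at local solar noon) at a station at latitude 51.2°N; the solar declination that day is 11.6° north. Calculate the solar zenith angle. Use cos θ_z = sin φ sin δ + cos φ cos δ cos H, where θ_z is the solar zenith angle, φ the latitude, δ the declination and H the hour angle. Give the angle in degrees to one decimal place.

Hour angle H = 15° × (9.25 − 12) = -41.25°.
cos θ_z = sin φ sin δ + cos φ cos δ cos H = (0.7793)(0.2011) + (0.6266)(0.9796)(0.7518) = 0.6182.
θ_z = arccos(0.6182) = 51.82°.

51.8°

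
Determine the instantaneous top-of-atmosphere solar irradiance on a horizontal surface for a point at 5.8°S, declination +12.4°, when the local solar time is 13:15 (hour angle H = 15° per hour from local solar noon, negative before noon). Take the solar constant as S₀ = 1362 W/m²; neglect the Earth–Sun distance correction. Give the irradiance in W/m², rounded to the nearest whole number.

Hour angle H = 15° × (13.25 − 12) = 18.75°.
cos θ_z = sin(-5.8°) sin(12.4°) + cos(-5.8°) cos(12.4°) cos(18.75°) = -0.0217 + 0.9201 = 0.8984.
Top-of-atmosphere irradiance = S₀ cos θ_z = 1362 × 0.8984 = 1223.62 W/m².

1224 W/m²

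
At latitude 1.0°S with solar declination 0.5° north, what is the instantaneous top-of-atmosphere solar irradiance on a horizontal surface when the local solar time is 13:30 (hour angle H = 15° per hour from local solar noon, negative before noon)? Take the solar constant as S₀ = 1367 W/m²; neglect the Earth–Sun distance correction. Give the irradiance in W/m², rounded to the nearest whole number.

1262 W/m²

Hour angle H = 15° × (13.5 − 12) = 22.50°.
cos θ_z = sin(-1.0°) sin(0.5°) + cos(-1.0°) cos(0.5°) cos(22.50°) = -0.0002 + 0.9237 = 0.9235.
Top-of-atmosphere irradiance = S₀ cos θ_z = 1367 × 0.9235 = 1262.42 W/m².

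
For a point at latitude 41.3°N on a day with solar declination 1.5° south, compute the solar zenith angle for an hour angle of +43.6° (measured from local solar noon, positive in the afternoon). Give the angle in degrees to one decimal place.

cos θ_z = sin(41.3°) sin(-1.5°) + cos(41.3°) cos(-1.5°) cos(43.60°) = -0.0173 + 0.5439 = 0.5266.
θ_z = arccos(0.5266) = 58.22°.

58.2°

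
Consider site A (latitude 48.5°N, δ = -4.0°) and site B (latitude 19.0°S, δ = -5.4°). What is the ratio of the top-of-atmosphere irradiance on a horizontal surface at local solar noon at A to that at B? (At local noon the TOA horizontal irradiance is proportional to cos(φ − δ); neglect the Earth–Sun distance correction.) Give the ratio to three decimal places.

A: cos θ_z = cos(48.5° − (-4.0°)) = 0.6088.
B: cos θ_z = cos(-19.0° − (-5.4°)) = 0.9720.
Ratio A/B = 0.6088 / 0.9720 = 0.6263.

0.626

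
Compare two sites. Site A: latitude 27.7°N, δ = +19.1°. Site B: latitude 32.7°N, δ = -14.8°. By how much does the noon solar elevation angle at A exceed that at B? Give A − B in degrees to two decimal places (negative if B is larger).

+38.90°

A: 90° − |27.7 − (19.1)| = 81.40°.
B: 90° − |32.7 − (-14.8)| = 42.50°.
A − B = 81.40 − 42.50 = 38.90°.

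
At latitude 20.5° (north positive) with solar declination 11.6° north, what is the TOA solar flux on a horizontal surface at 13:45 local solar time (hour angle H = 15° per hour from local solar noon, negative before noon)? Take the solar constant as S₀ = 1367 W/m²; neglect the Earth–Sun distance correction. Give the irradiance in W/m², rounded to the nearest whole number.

Hour angle H = 15° × (13.75 − 12) = 26.25°.
With φ = 20.5°, δ = 11.6°, H = 26.25°: sin φ sin δ = 0.0704, cos φ cos δ cos H = 0.8229, so cos θ_z = 0.8933.
Top-of-atmosphere irradiance = S₀ cos θ_z = 1367 × 0.8933 = 1221.14 W/m².

1221 W/m²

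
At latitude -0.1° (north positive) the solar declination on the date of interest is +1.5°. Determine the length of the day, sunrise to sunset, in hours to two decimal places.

The sunset hour angle satisfies cos H_s = −tan φ tan δ = 0.0000, giving H_s = 90.00°.
Day length = 2 H_s / 15° h⁻¹ = 180.00° / 15 = 12.000 h.

12.00 hours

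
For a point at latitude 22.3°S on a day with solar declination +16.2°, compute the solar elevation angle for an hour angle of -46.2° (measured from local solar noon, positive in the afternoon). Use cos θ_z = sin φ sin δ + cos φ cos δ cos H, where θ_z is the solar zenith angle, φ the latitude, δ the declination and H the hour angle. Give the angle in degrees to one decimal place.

cos θ_z = sin(-22.3°) sin(16.2°) + cos(-22.3°) cos(16.2°) cos(-46.20°) = -0.1059 + 0.6150 = 0.5091.
θ_z = arccos(0.5091) = 59.40°, so the elevation is 90° − 59.40° = 30.60°.

30.6°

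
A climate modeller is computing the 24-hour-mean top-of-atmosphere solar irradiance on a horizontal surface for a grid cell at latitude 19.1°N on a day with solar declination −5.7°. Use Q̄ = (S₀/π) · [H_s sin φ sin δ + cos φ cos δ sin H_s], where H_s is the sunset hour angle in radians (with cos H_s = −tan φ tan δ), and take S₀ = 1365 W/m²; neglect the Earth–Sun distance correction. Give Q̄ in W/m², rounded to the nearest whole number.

The sunset hour angle satisfies cos H_s = −tan φ tan δ = 0.0346, giving H_s = 88.02°. In radians, H_s = 1.5362.
H_s sin φ sin δ = 1.5362 × 0.3272 × -0.0993 = -0.0499.
cos φ cos δ sin H_s = 0.9449 × 0.9951 × 0.9994 = 0.9397.
Q̄ = (1365/π) × (-0.0499 + 0.9397) = 434.49 × 0.8898 = 386.61 W/m².

387 W/m²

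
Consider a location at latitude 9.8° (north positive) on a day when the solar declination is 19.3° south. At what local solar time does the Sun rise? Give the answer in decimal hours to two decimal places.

6.23 h

cos H_s = −tan(9.8°) · tan(-19.3°) = 0.0605, so H_s = arccos(0.0605) = 86.53°.
Sunrise is at 12 − H_s/15 = 12 − 5.769 = 6.231 h local solar time.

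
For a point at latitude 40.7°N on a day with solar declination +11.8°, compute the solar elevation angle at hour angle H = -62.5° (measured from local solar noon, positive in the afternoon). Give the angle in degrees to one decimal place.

cos θ_z = sin(40.7°) sin(11.8°) + cos(40.7°) cos(11.8°) cos(-62.50°) = 0.1334 + 0.3427 = 0.4761.
θ_z = arccos(0.4761) = 61.57°, so the elevation is 90° − 61.57° = 28.43°.

28.4°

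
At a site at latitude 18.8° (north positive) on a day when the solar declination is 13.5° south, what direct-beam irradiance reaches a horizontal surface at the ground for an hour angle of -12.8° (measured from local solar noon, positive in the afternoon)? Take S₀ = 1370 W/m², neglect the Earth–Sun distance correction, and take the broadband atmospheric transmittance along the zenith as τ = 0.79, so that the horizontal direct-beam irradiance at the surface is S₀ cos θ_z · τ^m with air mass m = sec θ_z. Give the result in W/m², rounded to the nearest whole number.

cos θ_z = sin(18.8°) sin(-13.5°) + cos(18.8°) cos(-13.5°) cos(-12.80°) = -0.0752 + 0.8976 = 0.8224.
Air mass m = 1/cos θ_z = 1/0.8224 = 1.216; τ^m = 0.79^1.216 = 0.7508.
Surface direct beam = 1370 × 0.8224 × 0.7508 = 845.92 W/m².

846 W/m²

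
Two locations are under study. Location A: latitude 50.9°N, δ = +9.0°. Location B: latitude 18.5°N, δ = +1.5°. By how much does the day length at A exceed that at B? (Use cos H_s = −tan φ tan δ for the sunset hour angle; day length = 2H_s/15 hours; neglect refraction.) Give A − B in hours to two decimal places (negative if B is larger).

A: H_s = arccos(−tan 50.9° · tan 9.0°) = 101.24°, so 2H_s/15 = 13.4987 h.
B: H_s = arccos(−tan 18.5° · tan 1.5°) = 90.50°, so 2H_s/15 = 12.0667 h.
A − B = 13.4987 − 12.0667 = 1.4320 h.

+1.43 h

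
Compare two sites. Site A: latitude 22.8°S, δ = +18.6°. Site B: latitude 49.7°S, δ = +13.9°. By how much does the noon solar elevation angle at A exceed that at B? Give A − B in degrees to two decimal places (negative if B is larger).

+22.20°

A: 90° − |-22.8 − (18.6)| = 48.60°.
B: 90° − |-49.7 − (13.9)| = 26.40°.
A − B = 48.60 − 26.40 = 22.20°.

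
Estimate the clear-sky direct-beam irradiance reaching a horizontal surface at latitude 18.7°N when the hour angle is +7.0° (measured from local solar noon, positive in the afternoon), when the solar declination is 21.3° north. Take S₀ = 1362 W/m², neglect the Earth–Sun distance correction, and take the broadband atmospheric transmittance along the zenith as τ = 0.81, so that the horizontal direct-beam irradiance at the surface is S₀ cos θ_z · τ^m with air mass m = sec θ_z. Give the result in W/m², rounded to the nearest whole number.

cos θ_z = sin(18.7°) sin(21.3°) + cos(18.7°) cos(21.3°) cos(7.00°) = 0.1165 + 0.8759 = 0.9924.
Air mass m = 1/cos θ_z = 1/0.9924 = 1.008; τ^m = 0.81^1.008 = 0.8086.
Surface direct beam = 1362 × 0.9924 × 0.8086 = 1092.94 W/m².

1093 W/m²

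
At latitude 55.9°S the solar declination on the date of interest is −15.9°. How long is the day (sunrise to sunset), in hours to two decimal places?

15.32 hours

The sunset hour angle satisfies cos H_s = −tan φ tan δ = -0.4207, giving H_s = 114.88°.
Day length = 2 H_s / 15° h⁻¹ = 229.76° / 15 = 15.317 h.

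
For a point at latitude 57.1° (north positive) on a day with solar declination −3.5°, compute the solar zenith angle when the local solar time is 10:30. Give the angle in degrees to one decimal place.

63.3°

Hour angle H = 15° × (10.5 − 12) = -22.50°.
cos θ_z = sin φ sin δ + cos φ cos δ cos H = (0.8396)(-0.0610) + (0.5432)(0.9981)(0.9239) = 0.4497.
θ_z = arccos(0.4497) = 63.28°.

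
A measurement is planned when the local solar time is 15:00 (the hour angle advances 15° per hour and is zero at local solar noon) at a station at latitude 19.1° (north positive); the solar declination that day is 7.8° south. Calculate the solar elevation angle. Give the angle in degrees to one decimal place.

Hour angle H = 15° × (15 − 12) = 45.00°.
cos θ_z = sin(19.1°) sin(-7.8°) + cos(19.1°) cos(-7.8°) cos(45.00°) = -0.0444 + 0.6620 = 0.6176.
θ_z = arccos(0.6176) = 51.86°, so the elevation is 90° − 51.86° = 38.14°.

38.1°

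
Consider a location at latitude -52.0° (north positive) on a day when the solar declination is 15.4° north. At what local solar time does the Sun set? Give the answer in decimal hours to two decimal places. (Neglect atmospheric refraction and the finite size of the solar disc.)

The sunset hour angle satisfies cos H_s = −tan φ tan δ = 0.3526, giving H_s = 69.35°.
Sunset is at 12 + H_s/15 = 12 + 4.623 = 16.623 h local solar time.

16.62 h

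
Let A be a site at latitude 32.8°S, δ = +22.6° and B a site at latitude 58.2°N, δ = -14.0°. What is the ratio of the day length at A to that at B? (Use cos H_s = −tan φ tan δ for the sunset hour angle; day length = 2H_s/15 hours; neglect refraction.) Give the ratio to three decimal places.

1.123

A: H_s = arccos(−tan -32.8° · tan 22.6°) = 74.44°, so 2H_s/15 = 9.9253 h.
B: H_s = arccos(−tan 58.2° · tan -14.0°) = 66.29°, so 2H_s/15 = 8.8387 h.
Ratio A/B = 9.9253 / 8.8387 = 1.1229.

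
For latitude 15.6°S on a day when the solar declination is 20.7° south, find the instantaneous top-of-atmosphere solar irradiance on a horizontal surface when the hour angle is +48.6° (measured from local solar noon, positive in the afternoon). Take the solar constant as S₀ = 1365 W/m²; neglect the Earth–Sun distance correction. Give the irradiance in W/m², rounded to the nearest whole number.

943 W/m²

cos θ_z = sin φ sin δ + cos φ cos δ cos H = (-0.2689)(-0.3535) + (0.9632)(0.9354)(0.6613) = 0.6909.
Top-of-atmosphere irradiance = S₀ cos θ_z = 1365 × 0.6909 = 943.08 W/m².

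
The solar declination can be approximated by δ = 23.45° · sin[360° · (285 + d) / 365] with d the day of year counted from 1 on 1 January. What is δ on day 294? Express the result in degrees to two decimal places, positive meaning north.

360 × (285 + 294) / 365 = 571.068°; sin(571.068°) = -0.5161.
δ = 23.45 × -0.5161 = -12.103° ≈ -12.10°.

-12.10°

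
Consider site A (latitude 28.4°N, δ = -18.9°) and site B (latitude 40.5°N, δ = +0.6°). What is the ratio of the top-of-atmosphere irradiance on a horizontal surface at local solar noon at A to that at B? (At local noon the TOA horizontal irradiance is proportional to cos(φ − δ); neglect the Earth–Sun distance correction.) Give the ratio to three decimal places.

0.884

A: cos θ_z = cos(28.4° − (-18.9°)) = 0.6782.
B: cos θ_z = cos(40.5° − (0.6°)) = 0.7672.
Ratio A/B = 0.6782 / 0.7672 = 0.8840.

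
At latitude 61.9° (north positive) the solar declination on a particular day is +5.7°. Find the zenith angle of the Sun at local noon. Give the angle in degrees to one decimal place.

At local solar noon the hour angle is zero, so the zenith angle is |φ − δ| = |61.9° − (5.7°)| = 56.2°.

56.2°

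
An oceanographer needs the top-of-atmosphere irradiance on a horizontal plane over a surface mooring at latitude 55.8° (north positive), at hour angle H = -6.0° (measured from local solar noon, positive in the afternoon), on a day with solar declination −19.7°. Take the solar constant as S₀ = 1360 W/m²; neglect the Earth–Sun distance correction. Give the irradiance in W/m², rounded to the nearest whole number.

337 W/m²

cos θ_z = sin φ sin δ + cos φ cos δ cos H = (0.8271)(-0.3371) + (0.5621)(0.9415)(0.9945) = 0.2475.
Top-of-atmosphere irradiance = S₀ cos θ_z = 1360 × 0.2475 = 336.60 W/m².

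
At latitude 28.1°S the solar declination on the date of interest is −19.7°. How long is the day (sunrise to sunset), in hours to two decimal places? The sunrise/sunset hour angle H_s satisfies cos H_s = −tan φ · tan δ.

13.47 hours

−tan φ tan δ = −(-0.5340)(-0.3581) = -0.1912; H_s = arccos(-0.1912) = 101.02°.
Day length = 2 H_s / 15° h⁻¹ = 202.04° / 15 = 13.469 h.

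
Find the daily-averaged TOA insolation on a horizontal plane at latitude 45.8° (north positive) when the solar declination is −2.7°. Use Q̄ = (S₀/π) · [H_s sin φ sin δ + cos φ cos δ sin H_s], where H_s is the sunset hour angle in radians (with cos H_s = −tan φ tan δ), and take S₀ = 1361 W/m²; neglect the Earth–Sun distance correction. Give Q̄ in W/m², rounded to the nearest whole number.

279 W/m²

−tan φ tan δ = −(1.0283)(-0.0472) = 0.0485; H_s = arccos(0.0485) = 87.22°. In radians, H_s = 1.5223.
H_s sin φ sin δ = 1.5223 × 0.7169 × -0.0471 = -0.0514.
cos φ cos δ sin H_s = 0.6972 × 0.9989 × 0.9988 = 0.6956.
Q̄ = (1361/π) × (-0.0514 + 0.6956) = 433.22 × 0.6442 = 279.08 W/m².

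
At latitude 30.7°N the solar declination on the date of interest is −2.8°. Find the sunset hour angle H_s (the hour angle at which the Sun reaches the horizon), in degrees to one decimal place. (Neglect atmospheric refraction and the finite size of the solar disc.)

88.3°

cos H_s = −tan(30.7°) · tan(-2.8°) = 0.0290, so H_s = arccos(0.0290) = 88.34°.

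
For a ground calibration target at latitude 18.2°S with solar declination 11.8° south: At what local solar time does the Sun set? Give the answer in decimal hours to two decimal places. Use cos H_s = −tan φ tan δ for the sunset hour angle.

18.26 h

−tan φ tan δ = −(-0.3288)(-0.2089) = -0.0687; H_s = arccos(-0.0687) = 93.94°.
Sunset is at 12 + H_s/15 = 12 + 6.263 = 18.263 h local solar time.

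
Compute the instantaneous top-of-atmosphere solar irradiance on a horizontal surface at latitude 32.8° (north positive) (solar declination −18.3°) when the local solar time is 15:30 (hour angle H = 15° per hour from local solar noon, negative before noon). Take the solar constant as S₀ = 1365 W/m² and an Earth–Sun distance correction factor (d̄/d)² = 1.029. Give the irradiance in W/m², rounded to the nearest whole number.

443 W/m²

Hour angle H = 15° × (15.5 − 12) = 52.50°.
cos θ_z = sin(32.8°) sin(-18.3°) + cos(32.8°) cos(-18.3°) cos(52.50°) = -0.1701 + 0.4858 = 0.3157.
Top-of-atmosphere irradiance = S₀ (d̄/d)² cos θ_z = 1365 × 1.029 × 0.3157 = 443.43 W/m².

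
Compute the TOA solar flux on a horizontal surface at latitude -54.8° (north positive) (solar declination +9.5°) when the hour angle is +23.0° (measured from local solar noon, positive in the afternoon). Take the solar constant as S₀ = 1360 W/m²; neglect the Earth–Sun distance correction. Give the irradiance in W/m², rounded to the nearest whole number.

528 W/m²

cos θ_z = sin(-54.8°) sin(9.5°) + cos(-54.8°) cos(9.5°) cos(23.00°) = -0.1349 + 0.5233 = 0.3884.
Top-of-atmosphere irradiance = S₀ cos θ_z = 1360 × 0.3884 = 528.22 W/m².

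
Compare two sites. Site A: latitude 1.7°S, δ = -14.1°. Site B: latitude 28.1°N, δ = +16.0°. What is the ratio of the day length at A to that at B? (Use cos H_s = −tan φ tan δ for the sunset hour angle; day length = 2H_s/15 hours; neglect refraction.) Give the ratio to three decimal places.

0.915

A: H_s = arccos(−tan -1.7° · tan -14.1°) = 90.43°, so 2H_s/15 = 12.0573 h.
B: H_s = arccos(−tan 28.1° · tan 16.0°) = 98.81°, so 2H_s/15 = 13.1747 h.
Ratio A/B = 12.0573 / 13.1747 = 0.9152.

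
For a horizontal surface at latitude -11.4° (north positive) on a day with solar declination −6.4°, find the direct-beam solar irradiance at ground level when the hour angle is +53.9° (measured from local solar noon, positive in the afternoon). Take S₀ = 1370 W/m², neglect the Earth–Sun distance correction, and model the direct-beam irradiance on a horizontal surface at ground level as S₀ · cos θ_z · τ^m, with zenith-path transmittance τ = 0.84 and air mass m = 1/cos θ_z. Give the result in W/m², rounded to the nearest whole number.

cos θ_z = sin(-11.4°) sin(-6.4°) + cos(-11.4°) cos(-6.4°) cos(53.90°) = 0.0220 + 0.5740 = 0.5960.
Air mass m = 1/cos θ_z = 1/0.5960 = 1.678; τ^m = 0.84^1.678 = 0.7463.
Surface direct beam = 1370 × 0.5960 × 0.7463 = 609.37 W/m².

609 W/m²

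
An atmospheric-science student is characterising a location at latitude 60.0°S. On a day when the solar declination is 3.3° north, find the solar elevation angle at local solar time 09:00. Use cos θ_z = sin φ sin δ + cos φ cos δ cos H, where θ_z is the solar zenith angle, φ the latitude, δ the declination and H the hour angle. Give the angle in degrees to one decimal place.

17.6°

Hour angle H = 15° × (9 − 12) = -45.00°.
cos θ_z = sin φ sin δ + cos φ cos δ cos H = (-0.8660)(0.0576) + (0.5000)(0.9983)(0.7071) = 0.3031.
θ_z = arccos(0.3031) = 72.36°, so the elevation is 90° − 72.36° = 17.64°.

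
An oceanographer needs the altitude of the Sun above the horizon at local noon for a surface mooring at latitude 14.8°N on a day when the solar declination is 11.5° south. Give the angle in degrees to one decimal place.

At local solar noon the hour angle is zero, so the elevation is 90° − |φ − δ| = 90° − |14.8° − (-11.5°)| = 90° − 26.3° = 63.7°.

63.7°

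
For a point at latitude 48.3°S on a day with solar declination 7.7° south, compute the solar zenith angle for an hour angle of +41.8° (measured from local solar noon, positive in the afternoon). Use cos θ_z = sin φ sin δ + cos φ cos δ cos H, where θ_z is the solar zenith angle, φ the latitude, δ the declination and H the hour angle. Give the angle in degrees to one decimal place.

53.7°

cos θ_z = sin(-48.3°) sin(-7.7°) + cos(-48.3°) cos(-7.7°) cos(41.80°) = 0.1000 + 0.4914 = 0.5914.
θ_z = arccos(0.5914) = 53.74°.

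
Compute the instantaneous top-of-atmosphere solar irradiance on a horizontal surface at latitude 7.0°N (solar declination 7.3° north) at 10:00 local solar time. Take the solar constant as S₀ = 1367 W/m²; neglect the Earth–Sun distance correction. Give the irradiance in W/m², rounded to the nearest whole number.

Hour angle H = 15° × (10 − 12) = -30.00°.
cos θ_z = sin(7.0°) sin(7.3°) + cos(7.0°) cos(7.3°) cos(-30.00°) = 0.0155 + 0.8526 = 0.8681.
Top-of-atmosphere irradiance = S₀ cos θ_z = 1367 × 0.8681 = 1186.69 W/m².

1187 W/m²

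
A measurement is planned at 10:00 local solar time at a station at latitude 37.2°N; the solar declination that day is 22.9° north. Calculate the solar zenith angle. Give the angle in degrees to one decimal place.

29.5°

Hour angle H = 15° × (10 − 12) = -30.00°.
cos θ_z = sin φ sin δ + cos φ cos δ cos H = (0.6046)(0.3891) + (0.7965)(0.9212)(0.8660) = 0.8707.
θ_z = arccos(0.8707) = 29.46°.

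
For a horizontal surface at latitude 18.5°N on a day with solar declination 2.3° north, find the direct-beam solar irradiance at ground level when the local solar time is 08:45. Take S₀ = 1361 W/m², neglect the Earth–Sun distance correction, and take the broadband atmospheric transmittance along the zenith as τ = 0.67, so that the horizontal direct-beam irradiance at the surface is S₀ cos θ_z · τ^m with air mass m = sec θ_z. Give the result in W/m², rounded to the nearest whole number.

463 W/m²

Hour angle H = 15° × (8.75 − 12) = -48.75°.
cos θ_z = sin φ sin δ + cos φ cos δ cos H = (0.3173)(0.0401) + (0.9483)(0.9992)(0.6593) = 0.6374.
Air mass m = 1/cos θ_z = 1/0.6374 = 1.569; τ^m = 0.67^1.569 = 0.5335.
Surface direct beam = 1361 × 0.6374 × 0.5335 = 462.81 W/m².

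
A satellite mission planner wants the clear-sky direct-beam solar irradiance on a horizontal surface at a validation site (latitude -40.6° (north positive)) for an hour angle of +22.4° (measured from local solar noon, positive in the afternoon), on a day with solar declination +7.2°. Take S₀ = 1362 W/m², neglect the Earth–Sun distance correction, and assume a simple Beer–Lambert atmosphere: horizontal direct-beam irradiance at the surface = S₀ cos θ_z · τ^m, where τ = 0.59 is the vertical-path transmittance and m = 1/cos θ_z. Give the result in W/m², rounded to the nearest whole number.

With φ = -40.6°, δ = 7.2°, H = 22.40°: sin φ sin δ = -0.0816, cos φ cos δ cos H = 0.6964, so cos θ_z = 0.6148.
Air mass m = 1/cos θ_z = 1/0.6148 = 1.627; τ^m = 0.59^1.627 = 0.4238.
Surface direct beam = 1362 × 0.6148 × 0.4238 = 354.87 W/m².

355 W/m²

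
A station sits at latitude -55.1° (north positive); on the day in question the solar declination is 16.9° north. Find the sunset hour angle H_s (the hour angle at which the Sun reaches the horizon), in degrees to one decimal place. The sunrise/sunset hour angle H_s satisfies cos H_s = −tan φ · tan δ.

64.2°

−tan φ tan δ = −(-1.4335)(0.3038) = 0.4355; H_s = arccos(0.4355) = 64.18°.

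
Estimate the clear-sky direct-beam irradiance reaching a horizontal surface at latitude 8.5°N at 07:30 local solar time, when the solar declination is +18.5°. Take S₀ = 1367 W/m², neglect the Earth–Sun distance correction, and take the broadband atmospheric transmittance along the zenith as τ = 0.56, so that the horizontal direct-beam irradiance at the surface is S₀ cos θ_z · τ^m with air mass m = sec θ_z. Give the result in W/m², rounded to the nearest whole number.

Hour angle H = 15° × (7.5 − 12) = -67.50°.
cos θ_z = sin φ sin δ + cos φ cos δ cos H = (0.1478)(0.3173) + (0.9890)(0.9483)(0.3827) = 0.4058.
Air mass m = 1/cos θ_z = 1/0.4058 = 2.464; τ^m = 0.56^2.464 = 0.2396.
Surface direct beam = 1367 × 0.4058 × 0.2396 = 132.91 W/m².

133 W/m²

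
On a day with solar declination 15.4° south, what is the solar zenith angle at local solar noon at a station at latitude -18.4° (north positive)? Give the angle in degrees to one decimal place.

3.0°

At local solar noon the hour angle is zero, so the zenith angle is |φ − δ| = |-18.4° − (-15.4°)| = 3.0°.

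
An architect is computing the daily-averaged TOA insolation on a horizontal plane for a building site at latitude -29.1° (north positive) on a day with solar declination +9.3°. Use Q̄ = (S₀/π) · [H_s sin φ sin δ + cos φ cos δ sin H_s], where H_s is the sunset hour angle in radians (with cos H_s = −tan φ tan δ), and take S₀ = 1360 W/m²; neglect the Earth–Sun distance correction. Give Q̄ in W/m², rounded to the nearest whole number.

321 W/m²

The sunset hour angle satisfies cos H_s = −tan φ tan δ = 0.0911, giving H_s = 84.77°. In radians, H_s = 1.4795.
H_s sin φ sin δ = 1.4795 × -0.4863 × 0.1616 = -0.1163.
cos φ cos δ sin H_s = 0.8738 × 0.9869 × 0.9958 = 0.8587.
Q̄ = (1360/π) × (-0.1163 + 0.8587) = 432.90 × 0.7424 = 321.38 W/m².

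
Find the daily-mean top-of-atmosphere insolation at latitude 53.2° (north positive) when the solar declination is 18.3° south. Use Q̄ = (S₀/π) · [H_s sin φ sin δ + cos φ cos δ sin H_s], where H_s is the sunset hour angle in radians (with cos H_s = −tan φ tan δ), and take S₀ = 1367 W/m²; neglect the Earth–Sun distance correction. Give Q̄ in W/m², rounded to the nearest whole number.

cos H_s = −tan(53.2°) · tan(-18.3°) = 0.4421, so H_s = arccos(0.4421) = 63.76°. In radians, H_s = 1.1128.
H_s sin φ sin δ = 1.1128 × 0.8007 × -0.3140 = -0.2798.
cos φ cos δ sin H_s = 0.5990 × 0.9494 × 0.8969 = 0.5101.
Q̄ = (1367/π) × (-0.2798 + 0.5101) = 435.13 × 0.2303 = 100.21 W/m².

100 W/m²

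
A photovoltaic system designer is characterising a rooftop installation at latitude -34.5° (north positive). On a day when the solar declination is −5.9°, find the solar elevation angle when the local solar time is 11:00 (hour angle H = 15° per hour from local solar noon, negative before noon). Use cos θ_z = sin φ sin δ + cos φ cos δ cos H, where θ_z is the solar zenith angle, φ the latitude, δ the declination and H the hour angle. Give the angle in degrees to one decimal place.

Hour angle H = 15° × (11 − 12) = -15.00°.
With φ = -34.5°, δ = -5.9°, H = -15.00°: sin φ sin δ = 0.0582, cos φ cos δ cos H = 0.7918, so cos θ_z = 0.8500.
θ_z = arccos(0.8500) = 31.79°, so the elevation is 90° − 31.79° = 58.21°.

58.2°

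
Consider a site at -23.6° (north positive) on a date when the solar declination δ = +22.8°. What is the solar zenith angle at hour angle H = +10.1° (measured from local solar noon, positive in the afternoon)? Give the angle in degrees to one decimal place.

cos θ_z = sin φ sin δ + cos φ cos δ cos H = (-0.4003)(0.3875) + (0.9164)(0.9219)(0.9845) = 0.6766.
θ_z = arccos(0.6766) = 47.42°.

47.4°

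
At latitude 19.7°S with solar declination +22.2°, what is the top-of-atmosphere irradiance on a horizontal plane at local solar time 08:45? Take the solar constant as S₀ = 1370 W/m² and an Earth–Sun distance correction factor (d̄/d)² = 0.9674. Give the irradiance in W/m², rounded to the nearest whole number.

Hour angle H = 15° × (8.75 − 12) = -48.75°.
cos θ_z = sin φ sin δ + cos φ cos δ cos H = (-0.3371)(0.3778) + (0.9415)(0.9259)(0.6593) = 0.4474.
Top-of-atmosphere irradiance = S₀ (d̄/d)² cos θ_z = 1370 × 0.9674 × 0.4474 = 592.96 W/m².

593 W/m²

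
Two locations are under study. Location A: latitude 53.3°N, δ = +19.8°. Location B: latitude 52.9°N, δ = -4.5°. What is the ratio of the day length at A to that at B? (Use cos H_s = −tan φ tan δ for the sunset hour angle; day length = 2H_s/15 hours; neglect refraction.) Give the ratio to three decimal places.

1.415

A: H_s = arccos(−tan 53.3° · tan 19.8°) = 118.88°, so 2H_s/15 = 15.8507 h.
B: H_s = arccos(−tan 52.9° · tan -4.5°) = 84.03°, so 2H_s/15 = 11.2040 h.
Ratio A/B = 15.8507 / 11.2040 = 1.4147.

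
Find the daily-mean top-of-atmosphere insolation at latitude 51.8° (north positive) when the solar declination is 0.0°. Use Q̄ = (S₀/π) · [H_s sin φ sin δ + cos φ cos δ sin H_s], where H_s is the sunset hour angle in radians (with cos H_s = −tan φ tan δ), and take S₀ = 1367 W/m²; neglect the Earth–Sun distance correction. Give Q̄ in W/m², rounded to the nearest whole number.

−tan φ tan δ = −(1.2708)(0.0000) = 0.0000; H_s = arccos(0.0000) = 90.00°. In radians, H_s = 1.5708.
H_s sin φ sin δ = 1.5708 × 0.7859 × 0.0000 = 0.0000.
cos φ cos δ sin H_s = 0.6184 × 1.0000 × 1.0000 = 0.6184.
Q̄ = (1367/π) × (0.0000 + 0.6184) = 435.13 × 0.6184 = 269.08 W/m².

269 W/m²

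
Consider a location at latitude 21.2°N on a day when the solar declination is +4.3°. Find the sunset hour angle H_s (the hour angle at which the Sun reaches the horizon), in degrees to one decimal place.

The sunset hour angle satisfies cos H_s = −tan φ tan δ = -0.0292, giving H_s = 91.67°.

91.7°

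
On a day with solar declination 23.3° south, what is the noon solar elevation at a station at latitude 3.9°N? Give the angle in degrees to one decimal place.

62.8°

At local solar noon the hour angle is zero, so the elevation is 90° − |φ − δ| = 90° − |3.9° − (-23.3°)| = 90° − 27.2° = 62.8°.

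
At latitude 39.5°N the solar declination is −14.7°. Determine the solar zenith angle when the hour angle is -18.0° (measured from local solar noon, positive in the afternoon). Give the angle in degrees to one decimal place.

56.7°

cos θ_z = sin φ sin δ + cos φ cos δ cos H = (0.6361)(-0.2538) + (0.7716)(0.9673)(0.9511) = 0.5484.
θ_z = arccos(0.5484) = 56.74°.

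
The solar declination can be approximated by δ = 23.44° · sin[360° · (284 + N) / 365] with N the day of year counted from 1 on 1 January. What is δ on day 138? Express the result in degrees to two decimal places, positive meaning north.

360 × (284 + 138) / 365 = 416.219°; sin(416.219°) = 0.8312.
δ = 23.44 × 0.8312 = 19.483° ≈ +19.48°.

+19.48°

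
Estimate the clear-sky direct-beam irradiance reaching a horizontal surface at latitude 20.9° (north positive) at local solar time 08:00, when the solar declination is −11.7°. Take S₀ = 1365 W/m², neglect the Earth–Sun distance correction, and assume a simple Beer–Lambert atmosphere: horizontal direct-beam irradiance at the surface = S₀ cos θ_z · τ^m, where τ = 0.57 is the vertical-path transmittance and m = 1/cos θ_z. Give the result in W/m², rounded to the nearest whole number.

Hour angle H = 15° × (8 − 12) = -60.00°.
cos θ_z = sin φ sin δ + cos φ cos δ cos H = (0.3567)(-0.2028) + (0.9342)(0.9792)(0.5000) = 0.3850.
Air mass m = 1/cos θ_z = 1/0.3850 = 2.597; τ^m = 0.57^2.597 = 0.2323.
Surface direct beam = 1365 × 0.3850 × 0.2323 = 122.08 W/m².

122 W/m²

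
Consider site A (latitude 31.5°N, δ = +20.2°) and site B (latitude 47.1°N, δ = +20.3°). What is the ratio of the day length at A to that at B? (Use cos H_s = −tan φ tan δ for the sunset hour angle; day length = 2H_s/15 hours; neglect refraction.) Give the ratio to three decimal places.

0.908

A: H_s = arccos(−tan 31.5° · tan 20.2°) = 103.03°, so 2H_s/15 = 13.7373 h.
B: H_s = arccos(−tan 47.1° · tan 20.3°) = 113.46°, so 2H_s/15 = 15.1280 h.
Ratio A/B = 13.7373 / 15.1280 = 0.9081.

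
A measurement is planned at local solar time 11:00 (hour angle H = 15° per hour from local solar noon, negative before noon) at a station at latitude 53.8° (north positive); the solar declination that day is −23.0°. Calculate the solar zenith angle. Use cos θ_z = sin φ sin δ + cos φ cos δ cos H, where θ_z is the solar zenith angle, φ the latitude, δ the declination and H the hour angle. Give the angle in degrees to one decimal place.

Hour angle H = 15° × (11 − 12) = -15.00°.
cos θ_z = sin φ sin δ + cos φ cos δ cos H = (0.8070)(-0.3907) + (0.5906)(0.9205)(0.9659) = 0.2098.
θ_z = arccos(0.2098) = 77.89°.

77.9°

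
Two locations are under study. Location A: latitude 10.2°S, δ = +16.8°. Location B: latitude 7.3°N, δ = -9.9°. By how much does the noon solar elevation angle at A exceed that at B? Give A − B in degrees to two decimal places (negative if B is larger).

A: 90° − |-10.2 − (16.8)| = 63.00°.
B: 90° − |7.3 − (-9.9)| = 72.80°.
A − B = 63.00 − 72.80 = -9.80°.

-9.80°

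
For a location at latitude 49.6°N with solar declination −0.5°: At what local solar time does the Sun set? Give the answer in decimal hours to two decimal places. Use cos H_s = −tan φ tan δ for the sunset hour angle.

17.96 h

The sunset hour angle satisfies cos H_s = −tan φ tan δ = 0.0103, giving H_s = 89.41°.
Sunset is at 12 + H_s/15 = 12 + 5.961 = 17.961 h local solar time.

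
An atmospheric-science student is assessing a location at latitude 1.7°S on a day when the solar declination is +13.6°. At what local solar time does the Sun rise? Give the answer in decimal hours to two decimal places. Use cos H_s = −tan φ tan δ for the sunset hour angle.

6.03 h

cos H_s = −tan(-1.7°) · tan(13.6°) = 0.0072, so H_s = arccos(0.0072) = 89.59°.
Sunrise is at 12 − H_s/15 = 12 − 5.973 = 6.027 h local solar time.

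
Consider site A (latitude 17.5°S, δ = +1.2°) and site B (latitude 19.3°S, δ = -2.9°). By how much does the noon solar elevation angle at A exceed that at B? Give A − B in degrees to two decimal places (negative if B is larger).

A: 90° − |-17.5 − (1.2)| = 71.30°.
B: 90° − |-19.3 − (-2.9)| = 73.60°.
A − B = 71.30 − 73.60 = -2.30°.

-2.30°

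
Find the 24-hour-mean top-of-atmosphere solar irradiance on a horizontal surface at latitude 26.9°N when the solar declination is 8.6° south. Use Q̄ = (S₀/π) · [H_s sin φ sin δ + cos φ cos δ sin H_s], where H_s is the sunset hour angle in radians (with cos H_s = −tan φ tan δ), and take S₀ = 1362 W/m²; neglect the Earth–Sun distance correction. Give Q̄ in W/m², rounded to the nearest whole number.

337 W/m²

cos H_s = −tan(26.9°) · tan(-8.6°) = 0.0767, so H_s = arccos(0.0767) = 85.60°. In radians, H_s = 1.4940.
H_s sin φ sin δ = 1.4940 × 0.4524 × -0.1495 = -0.1010.
cos φ cos δ sin H_s = 0.8918 × 0.9888 × 0.9971 = 0.8793.
Q̄ = (1362/π) × (-0.1010 + 0.8793) = 433.54 × 0.7783 = 337.42 W/m².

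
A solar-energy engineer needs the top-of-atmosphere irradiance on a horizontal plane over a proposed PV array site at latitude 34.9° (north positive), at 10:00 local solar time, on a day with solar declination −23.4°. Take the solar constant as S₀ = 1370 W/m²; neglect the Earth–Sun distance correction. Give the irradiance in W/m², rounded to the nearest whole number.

Hour angle H = 15° × (10 − 12) = -30.00°.
cos θ_z = sin φ sin δ + cos φ cos δ cos H = (0.5721)(-0.3971) + (0.8202)(0.9178)(0.8660) = 0.4247.
Top-of-atmosphere irradiance = S₀ cos θ_z = 1370 × 0.4247 = 581.84 W/m².

582 W/m²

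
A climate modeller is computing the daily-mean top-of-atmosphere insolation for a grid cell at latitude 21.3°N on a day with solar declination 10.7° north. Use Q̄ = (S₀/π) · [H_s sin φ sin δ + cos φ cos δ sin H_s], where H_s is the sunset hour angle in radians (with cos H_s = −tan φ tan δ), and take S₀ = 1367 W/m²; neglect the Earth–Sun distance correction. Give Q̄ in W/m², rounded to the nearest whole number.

−tan φ tan δ = −(0.3899)(0.1890) = -0.0737; H_s = arccos(-0.0737) = 94.23°. In radians, H_s = 1.6446.
H_s sin φ sin δ = 1.6446 × 0.3633 × 0.1857 = 0.1110.
cos φ cos δ sin H_s = 0.9317 × 0.9826 × 0.9973 = 0.9130.
Q̄ = (1367/π) × (0.1110 + 0.9130) = 435.13 × 1.0240 = 445.57 W/m².

446 W/m²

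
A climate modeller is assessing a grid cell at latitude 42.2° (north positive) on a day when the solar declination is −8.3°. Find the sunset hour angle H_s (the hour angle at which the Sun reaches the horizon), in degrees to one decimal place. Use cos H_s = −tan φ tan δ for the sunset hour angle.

82.4°

−tan φ tan δ = −(0.9067)(-0.1459) = 0.1323; H_s = arccos(0.1323) = 82.40°.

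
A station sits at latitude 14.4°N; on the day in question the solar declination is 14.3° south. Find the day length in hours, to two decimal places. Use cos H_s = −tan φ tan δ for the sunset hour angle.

11.50 hours

The sunset hour angle satisfies cos H_s = −tan φ tan δ = 0.0654, giving H_s = 86.25°.
Day length = 2 H_s / 15° h⁻¹ = 172.50° / 15 = 11.500 h.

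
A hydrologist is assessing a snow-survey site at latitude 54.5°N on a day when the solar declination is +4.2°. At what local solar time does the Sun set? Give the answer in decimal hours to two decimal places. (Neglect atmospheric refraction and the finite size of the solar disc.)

−tan φ tan δ = −(1.4019)(0.0734) = -0.1029; H_s = arccos(-0.1029) = 95.91°.
Sunset is at 12 + H_s/15 = 12 + 6.394 = 18.394 h local solar time.

18.39 h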